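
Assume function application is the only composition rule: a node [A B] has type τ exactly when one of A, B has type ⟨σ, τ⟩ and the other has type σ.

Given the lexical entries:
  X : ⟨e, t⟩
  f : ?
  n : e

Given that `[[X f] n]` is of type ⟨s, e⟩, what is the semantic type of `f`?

For [[X f] n] to have type ⟨s, e⟩ with n of type e, [X f] must be the function: [X f] : ⟨e, ⟨s, e⟩⟩.
For [X f] to have type ⟨e, ⟨s, e⟩⟩ with X of type ⟨e, t⟩, f must be the function: f : ⟨⟨e, t⟩, ⟨e, ⟨s, e⟩⟩⟩.

⟨⟨e, t⟩, ⟨e, ⟨s, e⟩⟩⟩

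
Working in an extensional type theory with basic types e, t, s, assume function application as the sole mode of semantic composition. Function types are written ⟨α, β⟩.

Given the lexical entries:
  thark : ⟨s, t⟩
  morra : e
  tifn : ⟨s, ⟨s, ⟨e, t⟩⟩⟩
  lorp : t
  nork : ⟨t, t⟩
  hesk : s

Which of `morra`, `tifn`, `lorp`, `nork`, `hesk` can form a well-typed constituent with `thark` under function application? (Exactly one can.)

morra : e — thark needs s; morra needs nothing (atomic); neither fits.
tifn : ⟨s, ⟨s, ⟨e, t⟩⟩⟩ — thark needs s; tifn needs s; neither fits.
lorp : t — thark needs s; lorp needs nothing (atomic); neither fits.
nork : ⟨t, t⟩ — thark needs s; nork needs t; neither fits.
hesk — combines: thark : ⟨s, t⟩ takes hesk : s as argument, giving t.

hesk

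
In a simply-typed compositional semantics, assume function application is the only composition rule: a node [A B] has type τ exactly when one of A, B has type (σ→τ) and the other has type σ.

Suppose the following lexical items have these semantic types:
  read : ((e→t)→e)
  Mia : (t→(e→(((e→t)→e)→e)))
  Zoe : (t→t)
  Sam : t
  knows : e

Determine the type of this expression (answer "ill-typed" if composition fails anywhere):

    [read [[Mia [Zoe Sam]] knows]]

[Zoe Sam] — Zoe of type (t→t) combines with Sam of type t: type t.
[Mia [Zoe Sam]] — Mia of type (t→(e→(((e→t)→e)→e))) combines with [Zoe Sam] of type t: type (e→(((e→t)→e)→e)).
[[Mia [Zoe Sam]] knows] — [Mia [Zoe Sam]] of type (e→(((e→t)→e)→e)) combines with knows of type e: type (((e→t)→e)→e).
[read [[Mia [Zoe Sam]] knows]] — [[Mia [Zoe Sam]] knows] of type (((e→t)→e)→e) combines with read of type ((e→t)→e): type e.

e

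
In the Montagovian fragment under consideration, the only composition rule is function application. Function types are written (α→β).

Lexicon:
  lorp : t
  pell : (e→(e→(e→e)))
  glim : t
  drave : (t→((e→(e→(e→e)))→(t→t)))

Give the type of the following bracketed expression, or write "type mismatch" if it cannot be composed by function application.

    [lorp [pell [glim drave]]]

At [glim drave], drave : (t→((e→(e→(e→e)))→(t→t))) takes glim : t, giving ((e→(e→(e→e)))→(t→t)).
At [pell [glim drave]], [glim drave] : ((e→(e→(e→e)))→(t→t)) takes pell : (e→(e→(e→e))), giving (t→t).
At [lorp [pell [glim drave]]], [pell [glim drave]] : (t→t) takes lorp : t, giving t.

t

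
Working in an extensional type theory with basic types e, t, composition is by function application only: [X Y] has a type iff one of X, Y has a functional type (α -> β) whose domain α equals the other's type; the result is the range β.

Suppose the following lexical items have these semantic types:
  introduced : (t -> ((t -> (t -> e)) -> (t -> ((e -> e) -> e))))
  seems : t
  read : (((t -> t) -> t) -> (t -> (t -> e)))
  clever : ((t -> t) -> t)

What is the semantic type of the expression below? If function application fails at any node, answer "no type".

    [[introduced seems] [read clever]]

(t -> ((e -> e) -> e))

[introduced seems]: functor introduced : (t -> ((t -> (t -> e)) -> (t -> ((e -> e) -> e)))), argument seems : t; result ((t -> (t -> e)) -> (t -> ((e -> e) -> e))).
[read clever]: functor read : (((t -> t) -> t) -> (t -> (t -> e))), argument clever : ((t -> t) -> t); result (t -> (t -> e)).
[[introduced seems] [read clever]]: functor [introduced seems] : ((t -> (t -> e)) -> (t -> ((e -> e) -> e))), argument [read clever] : (t -> (t -> e)); result (t -> ((e -> e) -> e)).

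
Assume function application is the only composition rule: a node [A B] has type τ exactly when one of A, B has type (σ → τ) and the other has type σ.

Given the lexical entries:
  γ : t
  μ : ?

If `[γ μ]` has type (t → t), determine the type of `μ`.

[γ μ] is required to be (t → t). γ : t cannot yield (t → t) as functor, so μ : (t → (t → t)).

(t → (t → t))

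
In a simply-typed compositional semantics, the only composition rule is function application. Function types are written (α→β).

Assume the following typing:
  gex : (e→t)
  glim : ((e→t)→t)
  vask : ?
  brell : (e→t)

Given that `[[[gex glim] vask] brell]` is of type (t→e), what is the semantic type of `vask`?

(t→((e→t)→(t→e)))

For [[[gex glim] vask] brell] to have type (t→e) with brell of type (e→t), [[gex glim] vask] must be the function: [[gex glim] vask] : ((e→t)→(t→e)).
For [[gex glim] vask] to have type ((e→t)→(t→e)) with [gex glim] of type t, vask must be the function: vask : (t→((e→t)→(t→e))).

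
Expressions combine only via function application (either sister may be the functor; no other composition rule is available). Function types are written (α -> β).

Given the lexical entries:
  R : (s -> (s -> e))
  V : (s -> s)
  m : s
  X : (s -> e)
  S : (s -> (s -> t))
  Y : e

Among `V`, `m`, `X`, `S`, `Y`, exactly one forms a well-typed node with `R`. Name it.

V : (s -> s) — does not combine with R.
m — combines: R : (s -> (s -> e)) takes m : s as argument, giving (s -> e).
X : (s -> e) — does not combine with R.
S : (s -> (s -> t)) — does not combine with R.
Y : e — does not combine with R.

m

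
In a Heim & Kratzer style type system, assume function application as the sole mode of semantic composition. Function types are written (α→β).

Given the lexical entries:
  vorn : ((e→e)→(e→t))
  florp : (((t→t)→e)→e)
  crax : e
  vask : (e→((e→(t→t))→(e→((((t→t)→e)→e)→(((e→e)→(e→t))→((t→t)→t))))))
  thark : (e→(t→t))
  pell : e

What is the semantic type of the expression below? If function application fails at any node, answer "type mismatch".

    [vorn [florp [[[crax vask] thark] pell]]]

((t→t)→t)

[crax vask]: functor vask : (e→((e→(t→t))→(e→((((t→t)→e)→e)→(((e→e)→(e→t))→((t→t)→t)))))), argument crax : e; result ((e→(t→t))→(e→((((t→t)→e)→e)→(((e→e)→(e→t))→((t→t)→t))))).
[[crax vask] thark]: functor [crax vask] : ((e→(t→t))→(e→((((t→t)→e)→e)→(((e→e)→(e→t))→((t→t)→t))))), argument thark : (e→(t→t)); result (e→((((t→t)→e)→e)→(((e→e)→(e→t))→((t→t)→t)))).
[[[crax vask] thark] pell]: functor [[crax vask] thark] : (e→((((t→t)→e)→e)→(((e→e)→(e→t))→((t→t)→t)))), argument pell : e; result ((((t→t)→e)→e)→(((e→e)→(e→t))→((t→t)→t))).
[florp [[[crax vask] thark] pell]]: functor [[[crax vask] thark] pell] : ((((t→t)→e)→e)→(((e→e)→(e→t))→((t→t)→t))), argument florp : (((t→t)→e)→e); result (((e→e)→(e→t))→((t→t)→t)).
[vorn [florp [[[crax vask] thark] pell]]]: functor [florp [[[crax vask] thark] pell]] : (((e→e)→(e→t))→((t→t)→t)), argument vorn : ((e→e)→(e→t)); result ((t→t)→t).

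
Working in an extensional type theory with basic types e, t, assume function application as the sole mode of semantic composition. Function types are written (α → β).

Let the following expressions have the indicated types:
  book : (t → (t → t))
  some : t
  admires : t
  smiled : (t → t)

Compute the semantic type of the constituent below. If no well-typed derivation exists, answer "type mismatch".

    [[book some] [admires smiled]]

At [book some], book : (t → (t → t)) takes some : t, giving (t → t).
At [admires smiled], smiled : (t → t) takes admires : t, giving t.
At [[book some] [admires smiled]], [book some] : (t → t) takes [admires smiled] : t, giving t.

t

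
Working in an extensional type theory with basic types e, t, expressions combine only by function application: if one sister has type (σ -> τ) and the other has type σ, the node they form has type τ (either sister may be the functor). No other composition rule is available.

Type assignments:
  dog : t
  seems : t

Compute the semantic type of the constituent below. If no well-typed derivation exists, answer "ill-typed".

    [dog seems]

ill-typed

At [dog seems]: neither t nor t can take the other as argument; the node is ill-typed.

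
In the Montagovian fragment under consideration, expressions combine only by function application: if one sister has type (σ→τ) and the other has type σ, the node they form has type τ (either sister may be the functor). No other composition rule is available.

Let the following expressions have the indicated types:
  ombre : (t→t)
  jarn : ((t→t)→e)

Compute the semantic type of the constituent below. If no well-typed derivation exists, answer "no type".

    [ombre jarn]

e

[ombre jarn]: functor jarn : ((t→t)→e), argument ombre : (t→t); result e.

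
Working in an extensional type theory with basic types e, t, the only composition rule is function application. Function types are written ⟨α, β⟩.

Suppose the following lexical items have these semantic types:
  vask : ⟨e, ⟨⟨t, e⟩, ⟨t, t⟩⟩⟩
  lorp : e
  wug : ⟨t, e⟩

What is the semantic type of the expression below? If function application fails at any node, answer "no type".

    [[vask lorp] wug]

⟨t, t⟩

[vask lorp] — vask of type ⟨e, ⟨⟨t, e⟩, ⟨t, t⟩⟩⟩ combines with lorp of type e: type ⟨⟨t, e⟩, ⟨t, t⟩⟩.
[[vask lorp] wug] — [vask lorp] of type ⟨⟨t, e⟩, ⟨t, t⟩⟩ combines with wug of type ⟨t, e⟩: type ⟨t, t⟩.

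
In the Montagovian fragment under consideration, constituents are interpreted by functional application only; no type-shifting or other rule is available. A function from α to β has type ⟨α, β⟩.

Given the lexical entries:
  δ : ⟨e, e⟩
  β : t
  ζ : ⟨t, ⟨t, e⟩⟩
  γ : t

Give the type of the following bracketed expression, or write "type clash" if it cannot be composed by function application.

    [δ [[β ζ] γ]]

e

[β ζ]: ⟨t, ⟨t, e⟩⟩ applied to t yields ⟨t, e⟩.
[[β ζ] γ]: ⟨t, e⟩ applied to t yields e.
[δ [[β ζ] γ]]: ⟨e, e⟩ applied to e yields e.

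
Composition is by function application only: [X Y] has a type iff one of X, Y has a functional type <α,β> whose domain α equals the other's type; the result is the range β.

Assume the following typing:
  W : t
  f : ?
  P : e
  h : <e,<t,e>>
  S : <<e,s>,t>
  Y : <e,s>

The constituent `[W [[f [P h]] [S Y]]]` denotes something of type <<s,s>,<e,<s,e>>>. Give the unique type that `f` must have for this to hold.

<<t,e>,<t,<t,<<s,s>,<e,<s,e>>>>>>

For [W [[f [P h]] [S Y]]] to have type <<s,s>,<e,<s,e>>> with W of type t, [[f [P h]] [S Y]] must be the function: [[f [P h]] [S Y]] : <t,<<s,s>,<e,<s,e>>>>.
For [[f [P h]] [S Y]] to have type <t,<<s,s>,<e,<s,e>>>> with [S Y] of type t, [f [P h]] must be the function: [f [P h]] : <t,<t,<<s,s>,<e,<s,e>>>>>.
For [f [P h]] to have type <t,<t,<<s,s>,<e,<s,e>>>>> with [P h] of type <t,e>, f must be the function: f : <<t,e>,<t,<t,<<s,s>,<e,<s,e>>>>>>.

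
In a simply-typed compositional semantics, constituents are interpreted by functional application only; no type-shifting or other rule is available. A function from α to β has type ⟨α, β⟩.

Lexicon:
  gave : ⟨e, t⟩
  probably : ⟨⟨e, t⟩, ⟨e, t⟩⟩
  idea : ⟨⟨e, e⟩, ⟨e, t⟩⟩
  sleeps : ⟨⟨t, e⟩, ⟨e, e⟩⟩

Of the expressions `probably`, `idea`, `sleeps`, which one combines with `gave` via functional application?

probably

probably — combines: probably : ⟨⟨e, t⟩, ⟨e, t⟩⟩ takes gave : ⟨e, t⟩ as argument, giving ⟨e, t⟩.
idea : ⟨⟨e, e⟩, ⟨e, t⟩⟩ — does not combine with gave.
sleeps : ⟨⟨t, e⟩, ⟨e, e⟩⟩ — does not combine with gave.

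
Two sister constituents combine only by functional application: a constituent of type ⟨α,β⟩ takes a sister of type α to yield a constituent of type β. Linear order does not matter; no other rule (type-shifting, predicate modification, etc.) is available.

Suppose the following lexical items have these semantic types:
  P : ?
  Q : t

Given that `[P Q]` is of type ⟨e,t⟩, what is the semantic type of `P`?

For [P Q] to have type ⟨e,t⟩ with Q of type t, P must be the function: P : ⟨t,⟨e,t⟩⟩.

⟨t,⟨e,t⟩⟩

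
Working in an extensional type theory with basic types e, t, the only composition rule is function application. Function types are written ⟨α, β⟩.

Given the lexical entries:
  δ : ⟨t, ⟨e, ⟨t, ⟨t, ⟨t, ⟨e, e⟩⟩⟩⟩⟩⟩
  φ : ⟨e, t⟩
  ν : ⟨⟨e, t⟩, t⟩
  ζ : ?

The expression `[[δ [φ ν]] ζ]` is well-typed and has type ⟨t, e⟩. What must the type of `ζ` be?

At [[δ [φ ν]] ζ] (required: ⟨t, e⟩): [δ [φ ν]] is ⟨e, ⟨t, ⟨t, ⟨t, ⟨e, e⟩⟩⟩⟩⟩, which is not a function with range ⟨t, e⟩; hence ζ is the functor — type ⟨⟨e, ⟨t, ⟨t, ⟨t, ⟨e, e⟩⟩⟩⟩⟩, ⟨t, e⟩⟩.

⟨⟨e, ⟨t, ⟨t, ⟨t, ⟨e, e⟩⟩⟩⟩⟩, ⟨t, e⟩⟩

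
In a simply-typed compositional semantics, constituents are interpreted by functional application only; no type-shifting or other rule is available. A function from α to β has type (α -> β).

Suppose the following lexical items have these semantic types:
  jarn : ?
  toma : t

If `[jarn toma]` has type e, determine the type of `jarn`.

(t -> e)

[jarn toma] is required to be e. toma : t cannot yield e as functor, so jarn : (t -> e).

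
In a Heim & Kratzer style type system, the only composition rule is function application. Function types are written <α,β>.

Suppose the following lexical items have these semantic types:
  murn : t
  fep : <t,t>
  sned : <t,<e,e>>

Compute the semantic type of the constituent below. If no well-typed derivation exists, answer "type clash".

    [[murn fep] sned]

[murn fep]: <t,t> applied to t yields t.
[[murn fep] sned]: <t,<e,e>> applied to t yields <e,e>.

<e,e>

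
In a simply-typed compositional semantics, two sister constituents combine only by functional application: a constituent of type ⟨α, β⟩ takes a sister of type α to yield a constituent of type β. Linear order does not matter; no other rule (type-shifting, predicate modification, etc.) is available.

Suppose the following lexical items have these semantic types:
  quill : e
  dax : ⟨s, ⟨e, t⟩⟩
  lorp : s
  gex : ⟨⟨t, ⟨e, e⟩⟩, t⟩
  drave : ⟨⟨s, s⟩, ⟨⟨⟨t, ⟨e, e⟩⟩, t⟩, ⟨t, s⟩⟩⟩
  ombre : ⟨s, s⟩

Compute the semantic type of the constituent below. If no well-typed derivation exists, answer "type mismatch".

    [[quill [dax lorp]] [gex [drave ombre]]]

At [dax lorp], dax : ⟨s, ⟨e, t⟩⟩ takes lorp : s, giving ⟨e, t⟩.
At [quill [dax lorp]], [dax lorp] : ⟨e, t⟩ takes quill : e, giving t.
At [drave ombre], drave : ⟨⟨s, s⟩, ⟨⟨⟨t, ⟨e, e⟩⟩, t⟩, ⟨t, s⟩⟩⟩ takes ombre : ⟨s, s⟩, giving ⟨⟨⟨t, ⟨e, e⟩⟩, t⟩, ⟨t, s⟩⟩.
At [gex [drave ombre]], [drave ombre] : ⟨⟨⟨t, ⟨e, e⟩⟩, t⟩, ⟨t, s⟩⟩ takes gex : ⟨⟨t, ⟨e, e⟩⟩, t⟩, giving ⟨t, s⟩.
At [[quill [dax lorp]] [gex [drave ombre]]], [gex [drave ombre]] : ⟨t, s⟩ takes [quill [dax lorp]] : t, giving s.

s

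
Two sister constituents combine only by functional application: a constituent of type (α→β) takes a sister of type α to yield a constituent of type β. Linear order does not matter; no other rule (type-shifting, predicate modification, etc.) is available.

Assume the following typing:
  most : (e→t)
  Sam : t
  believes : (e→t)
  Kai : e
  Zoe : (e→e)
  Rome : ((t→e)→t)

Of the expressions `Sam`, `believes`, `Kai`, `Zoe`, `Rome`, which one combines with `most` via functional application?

Sam : t — no; most wants e, and Sam wants nothing (atomic).
believes : (e→t) — no; most wants e, and believes wants e.
Kai — combines: most : (e→t) takes Kai : e as argument, giving t.
Zoe : (e→e) — no; most wants e, and Zoe wants e.
Rome : ((t→e)→t) — no; most wants e, and Rome wants (t→e).

Kai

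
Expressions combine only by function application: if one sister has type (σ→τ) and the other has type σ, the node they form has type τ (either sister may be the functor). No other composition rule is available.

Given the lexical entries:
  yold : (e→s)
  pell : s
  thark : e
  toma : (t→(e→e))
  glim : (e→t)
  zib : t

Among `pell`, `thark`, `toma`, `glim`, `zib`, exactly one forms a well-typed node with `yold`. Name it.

thark

pell : s — neither side's domain matches the other.
thark — combines: yold : (e→s) takes thark : e as argument, giving s.
toma : (t→(e→e)) — neither side's domain matches the other.
glim : (e→t) — neither side's domain matches the other.
zib : t — neither side's domain matches the other.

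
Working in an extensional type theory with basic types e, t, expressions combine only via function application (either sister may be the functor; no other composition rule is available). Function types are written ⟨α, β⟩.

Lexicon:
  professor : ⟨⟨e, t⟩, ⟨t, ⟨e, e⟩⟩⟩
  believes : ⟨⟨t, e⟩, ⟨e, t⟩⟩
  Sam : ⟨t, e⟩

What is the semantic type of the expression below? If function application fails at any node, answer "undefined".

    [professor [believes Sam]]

[believes Sam] — believes of type ⟨⟨t, e⟩, ⟨e, t⟩⟩ combines with Sam of type ⟨t, e⟩: type ⟨e, t⟩.
[professor [believes Sam]] — professor of type ⟨⟨e, t⟩, ⟨t, ⟨e, e⟩⟩⟩ combines with [believes Sam] of type ⟨e, t⟩: type ⟨t, ⟨e, e⟩⟩.

⟨t, ⟨e, e⟩⟩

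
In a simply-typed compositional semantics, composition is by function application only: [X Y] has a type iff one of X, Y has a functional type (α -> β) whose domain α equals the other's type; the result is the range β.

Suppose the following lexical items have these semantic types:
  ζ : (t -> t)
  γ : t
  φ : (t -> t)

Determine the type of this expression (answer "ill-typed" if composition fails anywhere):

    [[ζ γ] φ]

[ζ γ]: (t -> t) applied to t yields t.
[[ζ γ] φ]: (t -> t) applied to t yields t.

t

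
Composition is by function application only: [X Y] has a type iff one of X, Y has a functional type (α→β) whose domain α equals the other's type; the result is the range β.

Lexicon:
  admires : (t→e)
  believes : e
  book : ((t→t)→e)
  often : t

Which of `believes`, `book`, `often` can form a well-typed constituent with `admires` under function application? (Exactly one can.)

often

believes : e — admires needs t; believes needs nothing (atomic); neither fits.
book : ((t→t)→e) — admires needs t; book needs (t→t); neither fits.
often — combines: admires : (t→e) takes often : t as argument, giving e.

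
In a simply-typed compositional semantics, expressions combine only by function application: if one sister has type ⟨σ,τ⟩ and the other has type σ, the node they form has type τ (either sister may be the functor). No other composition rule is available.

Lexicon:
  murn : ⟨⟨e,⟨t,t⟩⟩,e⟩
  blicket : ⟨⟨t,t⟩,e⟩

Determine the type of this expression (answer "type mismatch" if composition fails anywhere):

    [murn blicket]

[murn blicket]: ⟨⟨e,⟨t,t⟩⟩,e⟩ with ⟨⟨t,t⟩,e⟩ — neither is a function whose domain matches the other; composition fails here.

type mismatch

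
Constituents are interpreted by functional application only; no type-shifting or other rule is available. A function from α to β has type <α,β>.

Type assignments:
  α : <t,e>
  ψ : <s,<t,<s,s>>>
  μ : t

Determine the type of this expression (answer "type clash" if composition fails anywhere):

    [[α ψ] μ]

type clash

[α ψ]: <t,e> with <s,<t,<s,s>>> — neither is a function whose domain matches the other; composition fails here.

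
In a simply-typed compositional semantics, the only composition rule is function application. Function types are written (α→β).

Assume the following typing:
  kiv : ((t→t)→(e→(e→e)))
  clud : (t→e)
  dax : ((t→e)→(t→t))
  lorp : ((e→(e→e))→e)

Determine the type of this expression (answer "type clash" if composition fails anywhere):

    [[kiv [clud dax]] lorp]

[clud dax]: ((t→e)→(t→t)) applied to (t→e) yields (t→t).
[kiv [clud dax]]: ((t→t)→(e→(e→e))) applied to (t→t) yields (e→(e→e)).
[[kiv [clud dax]] lorp]: ((e→(e→e))→e) applied to (e→(e→e)) yields e.

e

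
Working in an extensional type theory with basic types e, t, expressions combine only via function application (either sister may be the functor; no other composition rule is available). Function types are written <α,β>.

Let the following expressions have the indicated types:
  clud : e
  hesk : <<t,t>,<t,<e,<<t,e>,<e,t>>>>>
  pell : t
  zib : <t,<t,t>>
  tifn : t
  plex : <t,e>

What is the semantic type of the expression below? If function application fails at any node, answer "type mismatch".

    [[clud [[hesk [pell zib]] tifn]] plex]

[pell zib] — zib of type <t,<t,t>> combines with pell of type t: type <t,t>.
[hesk [pell zib]] — hesk of type <<t,t>,<t,<e,<<t,e>,<e,t>>>>> combines with [pell zib] of type <t,t>: type <t,<e,<<t,e>,<e,t>>>>.
[[hesk [pell zib]] tifn] — [hesk [pell zib]] of type <t,<e,<<t,e>,<e,t>>>> combines with tifn of type t: type <e,<<t,e>,<e,t>>>.
[clud [[hesk [pell zib]] tifn]] — [[hesk [pell zib]] tifn] of type <e,<<t,e>,<e,t>>> combines with clud of type e: type <<t,e>,<e,t>>.
[[clud [[hesk [pell zib]] tifn]] plex] — [clud [[hesk [pell zib]] tifn]] of type <<t,e>,<e,t>> combines with plex of type <t,e>: type <e,t>.

<e,t>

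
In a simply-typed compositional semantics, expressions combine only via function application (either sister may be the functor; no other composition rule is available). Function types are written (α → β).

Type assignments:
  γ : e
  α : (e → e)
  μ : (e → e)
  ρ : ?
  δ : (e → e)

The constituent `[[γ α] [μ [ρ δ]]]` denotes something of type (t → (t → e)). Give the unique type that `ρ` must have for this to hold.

((e → e) → ((e → e) → (e → (t → (t → e)))))

[[γ α] [μ [ρ δ]]] is required to be (t → (t → e)). [γ α] : e cannot yield (t → (t → e)) as functor, so [μ [ρ δ]] : (e → (t → (t → e))).
[μ [ρ δ]] is required to be (e → (t → (t → e))). μ : (e → e) cannot yield (e → (t → (t → e))) as functor, so [ρ δ] : ((e → e) → (e → (t → (t → e)))).
[ρ δ] is required to be ((e → e) → (e → (t → (t → e)))). δ : (e → e) cannot yield ((e → e) → (e → (t → (t → e)))) as functor, so ρ : ((e → e) → ((e → e) → (e → (t → (t → e))))).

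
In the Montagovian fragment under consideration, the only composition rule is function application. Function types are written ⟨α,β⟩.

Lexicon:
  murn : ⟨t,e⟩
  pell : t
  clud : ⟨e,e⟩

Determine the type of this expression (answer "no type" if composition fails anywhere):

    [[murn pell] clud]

[murn pell]: ⟨t,e⟩ applied to t yields e.
[[murn pell] clud]: ⟨e,e⟩ applied to e yields e.

e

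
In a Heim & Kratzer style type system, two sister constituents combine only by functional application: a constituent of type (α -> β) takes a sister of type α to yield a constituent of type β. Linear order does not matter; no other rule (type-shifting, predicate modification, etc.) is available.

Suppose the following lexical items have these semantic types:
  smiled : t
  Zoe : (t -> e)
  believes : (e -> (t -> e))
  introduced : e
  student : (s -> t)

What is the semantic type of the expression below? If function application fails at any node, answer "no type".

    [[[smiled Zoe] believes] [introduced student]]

no type

[smiled Zoe]: Zoe is (t -> e), smiled is t; result e.
[[smiled Zoe] believes]: believes is (e -> (t -> e)), [smiled Zoe] is e; result (t -> e).
[introduced student]: e with (s -> t) — neither is a function whose domain matches the other; composition fails here.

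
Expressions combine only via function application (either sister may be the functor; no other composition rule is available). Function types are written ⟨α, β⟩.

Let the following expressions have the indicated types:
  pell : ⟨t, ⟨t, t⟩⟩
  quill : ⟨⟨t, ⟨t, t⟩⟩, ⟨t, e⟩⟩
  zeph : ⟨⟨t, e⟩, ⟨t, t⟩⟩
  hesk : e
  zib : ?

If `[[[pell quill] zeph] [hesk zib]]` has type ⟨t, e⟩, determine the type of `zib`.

[[[pell quill] zeph] [hesk zib]] must have type ⟨t, e⟩. The sister [[pell quill] zeph] has type ⟨t, t⟩; that is not a function onto ⟨t, e⟩, so [hesk zib] must be the functor, of type ⟨⟨t, t⟩, ⟨t, e⟩⟩.
[hesk zib] must have type ⟨⟨t, t⟩, ⟨t, e⟩⟩. The sister hesk has type e; that is not a function onto ⟨⟨t, t⟩, ⟨t, e⟩⟩, so zib must be the functor, of type ⟨e, ⟨⟨t, t⟩, ⟨t, e⟩⟩⟩.

⟨e, ⟨⟨t, t⟩, ⟨t, e⟩⟩⟩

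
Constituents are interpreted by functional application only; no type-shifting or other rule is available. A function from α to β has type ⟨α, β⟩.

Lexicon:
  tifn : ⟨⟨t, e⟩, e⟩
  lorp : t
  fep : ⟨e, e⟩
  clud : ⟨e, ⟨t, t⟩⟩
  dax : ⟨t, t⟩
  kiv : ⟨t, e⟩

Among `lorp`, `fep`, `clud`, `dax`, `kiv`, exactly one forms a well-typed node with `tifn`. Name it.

lorp : t — no; tifn wants ⟨t, e⟩, and lorp wants nothing (atomic).
fep : ⟨e, e⟩ — no; tifn wants ⟨t, e⟩, and fep wants e.
clud : ⟨e, ⟨t, t⟩⟩ — no; tifn wants ⟨t, e⟩, and clud wants e.
dax : ⟨t, t⟩ — no; tifn wants ⟨t, e⟩, and dax wants t.
kiv — combines: tifn : ⟨⟨t, e⟩, e⟩ takes kiv : ⟨t, e⟩ as argument, giving e.

kiv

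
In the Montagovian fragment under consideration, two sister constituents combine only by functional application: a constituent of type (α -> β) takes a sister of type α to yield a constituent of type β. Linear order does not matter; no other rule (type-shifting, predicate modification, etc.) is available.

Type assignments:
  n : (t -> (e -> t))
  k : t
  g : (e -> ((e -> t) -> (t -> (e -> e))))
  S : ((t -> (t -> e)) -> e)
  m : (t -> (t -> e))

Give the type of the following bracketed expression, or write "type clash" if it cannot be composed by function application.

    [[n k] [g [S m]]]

(t -> (e -> e))

At [n k], n : (t -> (e -> t)) takes k : t, giving (e -> t).
At [S m], S : ((t -> (t -> e)) -> e) takes m : (t -> (t -> e)), giving e.
At [g [S m]], g : (e -> ((e -> t) -> (t -> (e -> e)))) takes [S m] : e, giving ((e -> t) -> (t -> (e -> e))).
At [[n k] [g [S m]]], [g [S m]] : ((e -> t) -> (t -> (e -> e))) takes [n k] : (e -> t), giving (t -> (e -> e)).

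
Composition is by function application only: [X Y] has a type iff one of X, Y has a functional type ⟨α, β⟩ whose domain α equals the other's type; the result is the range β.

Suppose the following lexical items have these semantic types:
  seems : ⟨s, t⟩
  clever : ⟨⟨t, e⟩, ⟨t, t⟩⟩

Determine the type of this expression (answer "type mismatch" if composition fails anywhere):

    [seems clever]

type mismatch

[seems clever]: ⟨s, t⟩ with ⟨⟨t, e⟩, ⟨t, t⟩⟩ — neither is a function whose domain matches the other; composition fails here.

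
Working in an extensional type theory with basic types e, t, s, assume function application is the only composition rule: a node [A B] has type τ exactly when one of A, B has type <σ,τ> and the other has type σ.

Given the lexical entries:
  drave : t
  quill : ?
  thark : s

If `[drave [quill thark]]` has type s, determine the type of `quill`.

<s,<t,s>>

[drave [quill thark]] is required to be s. drave : t cannot yield s as functor, so [quill thark] : <t,s>.
[quill thark] is required to be <t,s>. thark : s cannot yield <t,s> as functor, so quill : <s,<t,s>>.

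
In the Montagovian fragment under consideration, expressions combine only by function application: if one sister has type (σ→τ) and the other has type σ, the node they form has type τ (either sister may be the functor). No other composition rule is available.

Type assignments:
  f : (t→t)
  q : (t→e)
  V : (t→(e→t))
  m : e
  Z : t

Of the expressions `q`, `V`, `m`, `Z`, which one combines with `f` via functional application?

q : (t→e) — does not combine with f.
V : (t→(e→t)) — does not combine with f.
m : e — does not combine with f.
Z — combines: f : (t→t) takes Z : t as argument, giving t.

Z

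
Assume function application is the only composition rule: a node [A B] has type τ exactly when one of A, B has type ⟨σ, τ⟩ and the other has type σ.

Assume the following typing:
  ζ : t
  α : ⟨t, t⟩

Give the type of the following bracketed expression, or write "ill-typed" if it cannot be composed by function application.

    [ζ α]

t

[ζ α] — α of type ⟨t, t⟩ combines with ζ of type t: type t.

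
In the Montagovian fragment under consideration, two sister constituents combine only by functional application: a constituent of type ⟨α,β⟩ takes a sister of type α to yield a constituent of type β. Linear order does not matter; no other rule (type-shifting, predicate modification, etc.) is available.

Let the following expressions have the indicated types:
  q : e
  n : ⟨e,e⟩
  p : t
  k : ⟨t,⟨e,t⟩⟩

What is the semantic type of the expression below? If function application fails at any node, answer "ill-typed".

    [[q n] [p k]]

At [q n], n : ⟨e,e⟩ takes q : e, giving e.
At [p k], k : ⟨t,⟨e,t⟩⟩ takes p : t, giving ⟨e,t⟩.
At [[q n] [p k]], [p k] : ⟨e,t⟩ takes [q n] : e, giving t.

t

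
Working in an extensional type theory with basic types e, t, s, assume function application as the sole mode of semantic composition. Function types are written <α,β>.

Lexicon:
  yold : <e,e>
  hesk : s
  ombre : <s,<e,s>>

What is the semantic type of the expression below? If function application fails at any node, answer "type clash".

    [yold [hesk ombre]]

type clash

[hesk ombre]: <s,<e,s>> applied to s yields <e,s>.
At [yold [hesk ombre]]: neither <e,e> nor <e,s> can take the other as argument; the node is ill-typed.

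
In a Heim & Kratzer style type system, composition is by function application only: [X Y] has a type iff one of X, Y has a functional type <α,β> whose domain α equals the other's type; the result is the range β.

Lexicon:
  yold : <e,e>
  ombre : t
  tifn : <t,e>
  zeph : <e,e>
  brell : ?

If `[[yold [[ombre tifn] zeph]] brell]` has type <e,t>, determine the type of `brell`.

<e,<e,t>>

For [[yold [[ombre tifn] zeph]] brell] to have type <e,t> with [yold [[ombre tifn] zeph]] of type e, brell must be the function: brell : <e,<e,t>>.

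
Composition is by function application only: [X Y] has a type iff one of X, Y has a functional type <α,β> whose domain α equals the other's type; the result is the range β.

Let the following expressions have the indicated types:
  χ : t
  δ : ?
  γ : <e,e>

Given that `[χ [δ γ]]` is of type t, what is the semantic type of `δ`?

<<e,e>,<t,t>>

At [χ [δ γ]] (required: t): χ is t, which is not a function with range t; hence [δ γ] is the functor — type <t,t>.
At [δ γ] (required: <t,t>): γ is <e,e>, which is not a function with range <t,t>; hence δ is the functor — type <<e,e>,<t,t>>.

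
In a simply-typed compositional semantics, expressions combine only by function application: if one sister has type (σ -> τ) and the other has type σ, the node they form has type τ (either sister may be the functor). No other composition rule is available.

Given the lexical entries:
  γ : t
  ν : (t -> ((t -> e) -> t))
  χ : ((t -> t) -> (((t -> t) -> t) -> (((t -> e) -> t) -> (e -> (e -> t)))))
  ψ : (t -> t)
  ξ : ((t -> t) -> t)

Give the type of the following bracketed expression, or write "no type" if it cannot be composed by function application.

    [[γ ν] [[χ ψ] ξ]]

(e -> (e -> t))

[γ ν]: functor ν : (t -> ((t -> e) -> t)), argument γ : t; result ((t -> e) -> t).
[χ ψ]: functor χ : ((t -> t) -> (((t -> t) -> t) -> (((t -> e) -> t) -> (e -> (e -> t))))), argument ψ : (t -> t); result (((t -> t) -> t) -> (((t -> e) -> t) -> (e -> (e -> t)))).
[[χ ψ] ξ]: functor [χ ψ] : (((t -> t) -> t) -> (((t -> e) -> t) -> (e -> (e -> t)))), argument ξ : ((t -> t) -> t); result (((t -> e) -> t) -> (e -> (e -> t))).
[[γ ν] [[χ ψ] ξ]]: functor [[χ ψ] ξ] : (((t -> e) -> t) -> (e -> (e -> t))), argument [γ ν] : ((t -> e) -> t); result (e -> (e -> t)).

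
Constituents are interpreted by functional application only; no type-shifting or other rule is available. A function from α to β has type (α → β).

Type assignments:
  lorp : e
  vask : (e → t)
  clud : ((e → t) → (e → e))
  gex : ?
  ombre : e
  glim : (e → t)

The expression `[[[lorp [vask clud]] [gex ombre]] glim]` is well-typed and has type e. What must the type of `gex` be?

(e → (e → ((e → t) → e)))

[[[lorp [vask clud]] [gex ombre]] glim] is required to be e. glim : (e → t) cannot yield e as functor, so [[lorp [vask clud]] [gex ombre]] : ((e → t) → e).
[[lorp [vask clud]] [gex ombre]] is required to be ((e → t) → e). [lorp [vask clud]] : e cannot yield ((e → t) → e) as functor, so [gex ombre] : (e → ((e → t) → e)).
[gex ombre] is required to be (e → ((e → t) → e)). ombre : e cannot yield (e → ((e → t) → e)) as functor, so gex : (e → (e → ((e → t) → e))).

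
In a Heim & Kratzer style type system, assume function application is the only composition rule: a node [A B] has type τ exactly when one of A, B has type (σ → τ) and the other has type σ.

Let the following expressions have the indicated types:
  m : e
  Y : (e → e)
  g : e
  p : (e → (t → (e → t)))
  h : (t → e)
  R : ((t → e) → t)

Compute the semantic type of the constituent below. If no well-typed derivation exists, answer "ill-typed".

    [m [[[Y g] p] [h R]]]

[Y g] — Y of type (e → e) combines with g of type e: type e.
[[Y g] p] — p of type (e → (t → (e → t))) combines with [Y g] of type e: type (t → (e → t)).
[h R] — R of type ((t → e) → t) combines with h of type (t → e): type t.
[[[Y g] p] [h R]] — [[Y g] p] of type (t → (e → t)) combines with [h R] of type t: type (e → t).
[m [[[Y g] p] [h R]]] — [[[Y g] p] [h R]] of type (e → t) combines with m of type e: type t.

t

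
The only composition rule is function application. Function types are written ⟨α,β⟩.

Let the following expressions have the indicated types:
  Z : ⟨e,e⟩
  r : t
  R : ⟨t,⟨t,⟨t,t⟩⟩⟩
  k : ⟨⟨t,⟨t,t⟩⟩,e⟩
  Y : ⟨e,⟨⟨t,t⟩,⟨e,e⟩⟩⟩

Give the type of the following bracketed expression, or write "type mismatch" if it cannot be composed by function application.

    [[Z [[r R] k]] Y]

[r R]: R is ⟨t,⟨t,⟨t,t⟩⟩⟩, r is t; result ⟨t,⟨t,t⟩⟩.
[[r R] k]: k is ⟨⟨t,⟨t,t⟩⟩,e⟩, [r R] is ⟨t,⟨t,t⟩⟩; result e.
[Z [[r R] k]]: Z is ⟨e,e⟩, [[r R] k] is e; result e.
[[Z [[r R] k]] Y]: Y is ⟨e,⟨⟨t,t⟩,⟨e,e⟩⟩⟩, [Z [[r R] k]] is e; result ⟨⟨t,t⟩,⟨e,e⟩⟩.

⟨⟨t,t⟩,⟨e,e⟩⟩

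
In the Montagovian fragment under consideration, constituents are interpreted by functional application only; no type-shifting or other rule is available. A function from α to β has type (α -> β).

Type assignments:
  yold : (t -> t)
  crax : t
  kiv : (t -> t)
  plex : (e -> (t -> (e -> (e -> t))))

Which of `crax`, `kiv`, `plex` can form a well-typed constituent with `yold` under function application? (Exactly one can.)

crax

crax — combines: yold : (t -> t) takes crax : t as argument, giving t.
kiv : (t -> t) — yold needs t; kiv needs t; neither fits.
plex : (e -> (t -> (e -> (e -> t)))) — yold needs t; plex needs e; neither fits.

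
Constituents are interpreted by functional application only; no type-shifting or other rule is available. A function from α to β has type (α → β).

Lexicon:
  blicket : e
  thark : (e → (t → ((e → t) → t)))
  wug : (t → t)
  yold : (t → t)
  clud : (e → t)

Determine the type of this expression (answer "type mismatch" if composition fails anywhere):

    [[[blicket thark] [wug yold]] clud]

[blicket thark]: (e → (t → ((e → t) → t))) applied to e yields (t → ((e → t) → t)).
[wug yold]: (t → t) and (t → t) cannot combine by function application — type clash.

type mismatch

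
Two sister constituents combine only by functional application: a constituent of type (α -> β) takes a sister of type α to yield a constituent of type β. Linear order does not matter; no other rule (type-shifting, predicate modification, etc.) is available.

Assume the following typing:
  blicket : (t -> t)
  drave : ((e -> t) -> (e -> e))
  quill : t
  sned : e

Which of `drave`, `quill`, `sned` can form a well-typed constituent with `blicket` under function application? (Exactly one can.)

drave : ((e -> t) -> (e -> e)) — no; blicket wants t, and drave wants (e -> t).
quill — combines: blicket : (t -> t) takes quill : t as argument, giving t.
sned : e — no; blicket wants t, and sned wants nothing (atomic).

quill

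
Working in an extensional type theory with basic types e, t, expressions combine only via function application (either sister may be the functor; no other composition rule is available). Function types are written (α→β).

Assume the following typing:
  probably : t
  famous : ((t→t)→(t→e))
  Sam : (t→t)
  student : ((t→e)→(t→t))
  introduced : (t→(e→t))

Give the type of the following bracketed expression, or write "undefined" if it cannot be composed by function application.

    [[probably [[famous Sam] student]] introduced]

[famous Sam]: functor famous : ((t→t)→(t→e)), argument Sam : (t→t); result (t→e).
[[famous Sam] student]: functor student : ((t→e)→(t→t)), argument [famous Sam] : (t→e); result (t→t).
[probably [[famous Sam] student]]: functor [[famous Sam] student] : (t→t), argument probably : t; result t.
[[probably [[famous Sam] student]] introduced]: functor introduced : (t→(e→t)), argument [probably [[famous Sam] student]] : t; result (e→t).

(e→t)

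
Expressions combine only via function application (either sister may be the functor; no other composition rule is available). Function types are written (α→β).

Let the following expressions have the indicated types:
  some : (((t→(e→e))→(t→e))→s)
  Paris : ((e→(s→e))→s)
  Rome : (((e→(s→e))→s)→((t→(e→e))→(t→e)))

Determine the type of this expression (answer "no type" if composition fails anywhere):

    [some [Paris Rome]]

[Paris Rome]: Rome is (((e→(s→e))→s)→((t→(e→e))→(t→e))), Paris is ((e→(s→e))→s); result ((t→(e→e))→(t→e)).
[some [Paris Rome]]: some is (((t→(e→e))→(t→e))→s), [Paris Rome] is ((t→(e→e))→(t→e)); result s.

s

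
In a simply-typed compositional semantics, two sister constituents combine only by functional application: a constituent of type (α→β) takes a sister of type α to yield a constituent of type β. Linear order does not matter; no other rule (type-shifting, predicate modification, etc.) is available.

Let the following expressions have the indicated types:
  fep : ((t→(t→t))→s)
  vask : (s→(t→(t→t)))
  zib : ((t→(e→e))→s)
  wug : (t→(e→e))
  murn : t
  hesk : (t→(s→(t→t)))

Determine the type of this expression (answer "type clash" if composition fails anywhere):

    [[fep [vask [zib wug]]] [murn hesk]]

(t→t)

[zib wug]: functor zib : ((t→(e→e))→s), argument wug : (t→(e→e)); result s.
[vask [zib wug]]: functor vask : (s→(t→(t→t))), argument [zib wug] : s; result (t→(t→t)).
[fep [vask [zib wug]]]: functor fep : ((t→(t→t))→s), argument [vask [zib wug]] : (t→(t→t)); result s.
[murn hesk]: functor hesk : (t→(s→(t→t))), argument murn : t; result (s→(t→t)).
[[fep [vask [zib wug]]] [murn hesk]]: functor [murn hesk] : (s→(t→t)), argument [fep [vask [zib wug]]] : s; result (t→t).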